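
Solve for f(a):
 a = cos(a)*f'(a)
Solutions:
 f(a) = C1 + Integral(a/cos(a), a)


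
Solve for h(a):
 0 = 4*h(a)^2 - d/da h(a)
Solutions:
 h(a) = -1/(C1 + 4*a)


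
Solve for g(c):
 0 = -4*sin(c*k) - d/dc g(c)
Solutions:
 g(c) = C1 + 4*cos(c*k)/k


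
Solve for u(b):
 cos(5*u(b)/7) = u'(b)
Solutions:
 -b - 7*log(sin(5*u(b)/7) - 1)/10 + 7*log(sin(5*u(b)/7) + 1)/10 = C1


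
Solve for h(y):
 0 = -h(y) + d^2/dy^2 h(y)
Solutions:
 h(y) = C1*exp(-y) + C2*exp(y)


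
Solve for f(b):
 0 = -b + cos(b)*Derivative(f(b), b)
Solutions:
 f(b) = C1 + Integral(b/cos(b), b)


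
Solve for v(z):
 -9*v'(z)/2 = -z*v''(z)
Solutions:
 v(z) = C1 + C2*z^(11/2)


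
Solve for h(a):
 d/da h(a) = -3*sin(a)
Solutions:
 h(a) = C1 + 3*cos(a)


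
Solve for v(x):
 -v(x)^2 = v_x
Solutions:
 v(x) = 1/(C1 + x)


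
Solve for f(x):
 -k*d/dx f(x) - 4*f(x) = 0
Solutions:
 f(x) = C1*exp(-4*x/k)


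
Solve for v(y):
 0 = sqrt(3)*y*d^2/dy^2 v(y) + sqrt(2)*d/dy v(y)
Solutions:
 v(y) = C1 + C2*y^(1 - sqrt(6)/3)


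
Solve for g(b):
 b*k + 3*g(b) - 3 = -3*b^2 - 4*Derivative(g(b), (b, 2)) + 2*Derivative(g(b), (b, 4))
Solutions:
 g(b) = C1*exp(-b*sqrt(1 + sqrt(10)/2)) + C2*exp(b*sqrt(1 + sqrt(10)/2)) + C3*sin(b*sqrt(-1 + sqrt(10)/2)) + C4*cos(b*sqrt(-1 + sqrt(10)/2)) - b^2 - b*k/3 + 11/3


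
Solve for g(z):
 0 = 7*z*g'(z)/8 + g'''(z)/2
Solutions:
 g(z) = C1 + Integral(C2*airyai(-14^(1/3)*z/2) + C3*airybi(-14^(1/3)*z/2), z)


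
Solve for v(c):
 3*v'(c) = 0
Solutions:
 v(c) = C1


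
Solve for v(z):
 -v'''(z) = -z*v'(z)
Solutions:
 v(z) = C1 + Integral(C2*airyai(z) + C3*airybi(z), z)


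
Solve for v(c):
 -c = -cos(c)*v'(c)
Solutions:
 v(c) = C1 + Integral(c/cos(c), c)


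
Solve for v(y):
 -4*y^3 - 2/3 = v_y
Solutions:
 v(y) = C1 - y^4 - 2*y/3


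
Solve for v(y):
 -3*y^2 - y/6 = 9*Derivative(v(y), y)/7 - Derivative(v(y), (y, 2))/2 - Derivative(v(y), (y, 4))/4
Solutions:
 v(y) = C1 + C2*exp(-y*(-7*2^(2/3)*63^(1/3)/(81 + sqrt(6855))^(1/3) + 294^(1/3)*(81 + sqrt(6855))^(1/3))/42)*sin(3^(1/6)*y*(21*2^(2/3)*7^(1/3)/(81 + sqrt(6855))^(1/3) + 3^(2/3)*98^(1/3)*(81 + sqrt(6855))^(1/3))/42) + C3*exp(-y*(-7*2^(2/3)*63^(1/3)/(81 + sqrt(6855))^(1/3) + 294^(1/3)*(81 + sqrt(6855))^(1/3))/42)*cos(3^(1/6)*y*(21*2^(2/3)*7^(1/3)/(81 + sqrt(6855))^(1/3) + 3^(2/3)*98^(1/3)*(81 + sqrt(6855))^(1/3))/42) + C4*exp(y*(-7*2^(2/3)*63^(1/3)/(81 + sqrt(6855))^(1/3) + 294^(1/3)*(81 + sqrt(6855))^(1/3))/21) - 7*y^3/9 - 35*y^2/36 - 245*y/324


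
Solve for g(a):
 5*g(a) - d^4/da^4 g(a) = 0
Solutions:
 g(a) = C1*exp(-5^(1/4)*a) + C2*exp(5^(1/4)*a) + C3*sin(5^(1/4)*a) + C4*cos(5^(1/4)*a)


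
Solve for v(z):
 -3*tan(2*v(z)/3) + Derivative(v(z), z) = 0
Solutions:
 v(z) = -3*asin(C1*exp(2*z))/2 + 3*pi/2
 v(z) = 3*asin(C1*exp(2*z))/2


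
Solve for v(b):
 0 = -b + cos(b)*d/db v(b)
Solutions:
 v(b) = C1 + Integral(b/cos(b), b)


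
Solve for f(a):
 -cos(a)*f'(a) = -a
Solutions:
 f(a) = C1 + Integral(a/cos(a), a)


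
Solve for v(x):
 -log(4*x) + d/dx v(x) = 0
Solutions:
 v(x) = C1 + x*log(x) - x + x*log(4)


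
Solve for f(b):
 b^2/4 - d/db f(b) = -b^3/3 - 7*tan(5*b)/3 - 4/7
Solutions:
 f(b) = C1 + b^4/12 + b^3/12 + 4*b/7 - 7*log(cos(5*b))/15


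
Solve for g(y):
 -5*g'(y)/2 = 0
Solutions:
 g(y) = C1


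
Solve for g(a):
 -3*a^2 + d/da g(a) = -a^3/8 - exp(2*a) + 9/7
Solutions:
 g(a) = C1 - a^4/32 + a^3 + 9*a/7 - exp(2*a)/2


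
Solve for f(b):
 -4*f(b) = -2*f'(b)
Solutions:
 f(b) = C1*exp(2*b)


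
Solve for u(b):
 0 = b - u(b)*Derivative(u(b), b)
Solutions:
 u(b) = -sqrt(C1 + b^2)
 u(b) = sqrt(C1 + b^2)


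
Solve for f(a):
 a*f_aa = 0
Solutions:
 f(a) = C1 + C2*a


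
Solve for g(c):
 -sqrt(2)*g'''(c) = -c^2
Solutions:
 g(c) = C1 + C2*c + C3*c^2 + sqrt(2)*c^5/120


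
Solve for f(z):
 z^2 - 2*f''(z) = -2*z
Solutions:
 f(z) = C1 + C2*z + z^4/24 + z^3/6


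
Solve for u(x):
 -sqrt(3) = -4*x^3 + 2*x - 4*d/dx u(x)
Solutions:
 u(x) = C1 - x^4/4 + x^2/4 + sqrt(3)*x/4


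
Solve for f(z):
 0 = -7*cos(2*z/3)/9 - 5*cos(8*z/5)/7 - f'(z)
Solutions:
 f(z) = C1 - 7*sin(2*z/3)/6 - 25*sin(8*z/5)/56


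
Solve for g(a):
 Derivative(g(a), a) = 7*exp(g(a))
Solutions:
 g(a) = log(-1/(C1 + 7*a))


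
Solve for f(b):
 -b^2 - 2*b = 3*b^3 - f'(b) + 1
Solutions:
 f(b) = C1 + 3*b^4/4 + b^3/3 + b^2 + b


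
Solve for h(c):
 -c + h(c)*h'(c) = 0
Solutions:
 h(c) = -sqrt(C1 + c^2)
 h(c) = sqrt(C1 + c^2)


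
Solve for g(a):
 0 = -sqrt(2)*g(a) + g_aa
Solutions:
 g(a) = C1*exp(-2^(1/4)*a) + C2*exp(2^(1/4)*a)


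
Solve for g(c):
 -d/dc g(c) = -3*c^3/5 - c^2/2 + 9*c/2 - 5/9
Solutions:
 g(c) = C1 + 3*c^4/20 + c^3/6 - 9*c^2/4 + 5*c/9


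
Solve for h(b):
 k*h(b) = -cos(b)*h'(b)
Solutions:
 h(b) = C1*exp(k*(log(sin(b) - 1) - log(sin(b) + 1))/2)


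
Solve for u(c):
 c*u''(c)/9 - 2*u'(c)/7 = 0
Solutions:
 u(c) = C1 + C2*c^(25/7)


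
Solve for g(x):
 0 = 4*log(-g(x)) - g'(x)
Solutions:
 -li(-g(x)) = C1 + 4*x


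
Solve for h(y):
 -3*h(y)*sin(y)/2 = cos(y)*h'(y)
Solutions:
 h(y) = C1*cos(y)^(3/2)


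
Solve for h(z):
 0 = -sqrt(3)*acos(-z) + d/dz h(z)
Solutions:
 h(z) = C1 + sqrt(3)*(z*acos(-z) + sqrt(1 - z^2))


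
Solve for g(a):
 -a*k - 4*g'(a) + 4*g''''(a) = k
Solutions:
 g(a) = C1 + C4*exp(a) - a^2*k/8 - a*k/4 + (C2*sin(sqrt(3)*a/2) + C3*cos(sqrt(3)*a/2))*exp(-a/2)


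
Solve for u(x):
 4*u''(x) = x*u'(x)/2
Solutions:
 u(x) = C1 + C2*erfi(x/4)


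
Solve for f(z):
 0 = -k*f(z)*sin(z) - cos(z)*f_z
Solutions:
 f(z) = C1*exp(k*log(cos(z)))


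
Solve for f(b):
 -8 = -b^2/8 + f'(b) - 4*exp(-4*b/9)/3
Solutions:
 f(b) = C1 + b^3/24 - 8*b - 3*exp(-4*b/9)


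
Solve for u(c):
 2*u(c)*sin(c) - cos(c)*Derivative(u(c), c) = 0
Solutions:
 u(c) = C1/cos(c)^2


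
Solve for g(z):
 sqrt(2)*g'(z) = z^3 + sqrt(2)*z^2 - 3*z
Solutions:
 g(z) = C1 + sqrt(2)*z^4/8 + z^3/3 - 3*sqrt(2)*z^2/4


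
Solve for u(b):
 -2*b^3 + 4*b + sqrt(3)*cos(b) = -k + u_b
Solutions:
 u(b) = C1 - b^4/2 + 2*b^2 + b*k + sqrt(3)*sin(b)


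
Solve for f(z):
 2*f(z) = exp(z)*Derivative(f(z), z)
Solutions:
 f(z) = C1*exp(-2*exp(-z))


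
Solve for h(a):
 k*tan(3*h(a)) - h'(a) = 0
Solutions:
 h(a) = -asin(C1*exp(3*a*k))/3 + pi/3
 h(a) = asin(C1*exp(3*a*k))/3


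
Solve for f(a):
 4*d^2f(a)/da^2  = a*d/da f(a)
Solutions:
 f(a) = C1 + C2*erfi(sqrt(2)*a/4)


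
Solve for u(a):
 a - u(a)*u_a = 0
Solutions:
 u(a) = -sqrt(C1 + a^2)
 u(a) = sqrt(C1 + a^2)


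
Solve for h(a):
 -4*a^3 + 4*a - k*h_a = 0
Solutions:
 h(a) = C1 - a^4/k + 2*a^2/k


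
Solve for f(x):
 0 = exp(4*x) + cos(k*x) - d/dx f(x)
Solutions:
 f(x) = C1 + exp(4*x)/4 + sin(k*x)/k


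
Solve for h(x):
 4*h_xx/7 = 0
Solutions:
 h(x) = C1 + C2*x


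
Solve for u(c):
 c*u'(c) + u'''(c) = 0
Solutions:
 u(c) = C1 + Integral(C2*airyai(-c) + C3*airybi(-c), c)


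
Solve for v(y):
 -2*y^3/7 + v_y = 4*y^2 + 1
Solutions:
 v(y) = C1 + y^4/14 + 4*y^3/3 + y


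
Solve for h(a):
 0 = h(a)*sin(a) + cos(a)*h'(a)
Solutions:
 h(a) = C1*cos(a)


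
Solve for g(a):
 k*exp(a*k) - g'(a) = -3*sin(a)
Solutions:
 g(a) = C1 + exp(a*k) - 3*cos(a)


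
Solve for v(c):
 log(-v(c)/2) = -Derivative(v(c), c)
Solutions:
 Integral(1/(log(-_y) - log(2)), (_y, v(c))) = C1 - c


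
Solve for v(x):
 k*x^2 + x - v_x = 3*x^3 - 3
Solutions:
 v(x) = C1 + k*x^3/3 - 3*x^4/4 + x^2/2 + 3*x


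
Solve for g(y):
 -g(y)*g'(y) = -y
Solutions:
 g(y) = -sqrt(C1 + y^2)
 g(y) = sqrt(C1 + y^2)


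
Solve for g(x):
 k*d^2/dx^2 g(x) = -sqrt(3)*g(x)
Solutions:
 g(x) = C1*exp(-3^(1/4)*x*sqrt(-1/k)) + C2*exp(3^(1/4)*x*sqrt(-1/k))


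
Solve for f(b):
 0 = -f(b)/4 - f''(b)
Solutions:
 f(b) = C1*sin(b/2) + C2*cos(b/2)


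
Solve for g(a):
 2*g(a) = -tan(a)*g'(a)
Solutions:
 g(a) = C1/sin(a)^2


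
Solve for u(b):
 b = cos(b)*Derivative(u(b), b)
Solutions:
 u(b) = C1 + Integral(b/cos(b), b)


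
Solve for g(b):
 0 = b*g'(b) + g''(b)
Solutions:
 g(b) = C1 + C2*erf(sqrt(2)*b/2)


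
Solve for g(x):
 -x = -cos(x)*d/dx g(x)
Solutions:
 g(x) = C1 + Integral(x/cos(x), x)


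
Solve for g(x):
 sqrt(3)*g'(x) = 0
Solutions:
 g(x) = C1


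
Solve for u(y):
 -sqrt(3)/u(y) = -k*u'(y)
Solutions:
 u(y) = -sqrt(C1 + 2*sqrt(3)*y/k)
 u(y) = sqrt(C1 + 2*sqrt(3)*y/k)


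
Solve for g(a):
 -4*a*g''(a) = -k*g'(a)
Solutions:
 g(a) = C1 + a^(re(k)/4 + 1)*(C2*sin(log(a)*Abs(im(k))/4) + C3*cos(log(a)*im(k)/4))


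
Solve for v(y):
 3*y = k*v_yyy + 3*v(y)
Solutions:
 v(y) = C1*exp(3^(1/3)*y*(-1/k)^(1/3)) + C2*exp(y*(-1/k)^(1/3)*(-3^(1/3) + 3^(5/6)*I)/2) + C3*exp(-y*(-1/k)^(1/3)*(3^(1/3) + 3^(5/6)*I)/2) + y


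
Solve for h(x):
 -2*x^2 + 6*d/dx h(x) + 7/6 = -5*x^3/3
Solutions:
 h(x) = C1 - 5*x^4/72 + x^3/9 - 7*x/36


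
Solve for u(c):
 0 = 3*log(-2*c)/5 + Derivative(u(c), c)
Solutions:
 u(c) = C1 - 3*c*log(-c)/5 + 3*c*(1 - log(2))/5


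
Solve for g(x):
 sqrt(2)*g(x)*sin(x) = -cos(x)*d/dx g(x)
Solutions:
 g(x) = C1*cos(x)^(sqrt(2))


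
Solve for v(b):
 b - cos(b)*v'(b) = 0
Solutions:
 v(b) = C1 + Integral(b/cos(b), b)


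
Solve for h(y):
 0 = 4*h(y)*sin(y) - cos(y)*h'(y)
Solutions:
 h(y) = C1/cos(y)^4


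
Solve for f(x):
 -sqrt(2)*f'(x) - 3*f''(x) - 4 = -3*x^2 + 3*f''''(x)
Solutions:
 f(x) = C1 + C2*exp(2^(1/6)*3^(1/3)*x*(-2*3^(1/3)/(3 + sqrt(15))^(1/3) + 2^(2/3)*(3 + sqrt(15))^(1/3))/12)*sin(6^(1/6)*x*(6/(3 + sqrt(15))^(1/3) + 6^(2/3)*(3 + sqrt(15))^(1/3))/12) + C3*exp(2^(1/6)*3^(1/3)*x*(-2*3^(1/3)/(3 + sqrt(15))^(1/3) + 2^(2/3)*(3 + sqrt(15))^(1/3))/12)*cos(6^(1/6)*x*(6/(3 + sqrt(15))^(1/3) + 6^(2/3)*(3 + sqrt(15))^(1/3))/12) + C4*exp(-2^(1/6)*3^(1/3)*x*(-2*3^(1/3)/(3 + sqrt(15))^(1/3) + 2^(2/3)*(3 + sqrt(15))^(1/3))/6) + sqrt(2)*x^3/2 - 9*x^2/2 + 23*sqrt(2)*x/2


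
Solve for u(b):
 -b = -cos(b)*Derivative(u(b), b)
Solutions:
 u(b) = C1 + Integral(b/cos(b), b)


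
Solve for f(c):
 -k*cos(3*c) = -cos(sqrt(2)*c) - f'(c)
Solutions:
 f(c) = C1 + k*sin(3*c)/3 - sqrt(2)*sin(sqrt(2)*c)/2


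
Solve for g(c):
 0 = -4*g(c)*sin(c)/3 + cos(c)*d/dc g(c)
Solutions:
 g(c) = C1/cos(c)^(4/3)


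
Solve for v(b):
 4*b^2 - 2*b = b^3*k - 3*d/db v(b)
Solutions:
 v(b) = C1 + b^4*k/12 - 4*b^3/9 + b^2/3


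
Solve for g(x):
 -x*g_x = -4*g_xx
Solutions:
 g(x) = C1 + C2*erfi(sqrt(2)*x/4)


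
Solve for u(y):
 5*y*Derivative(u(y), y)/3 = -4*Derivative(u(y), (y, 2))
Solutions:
 u(y) = C1 + C2*erf(sqrt(30)*y/12)


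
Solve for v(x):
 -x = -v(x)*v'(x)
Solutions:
 v(x) = -sqrt(C1 + x^2)
 v(x) = sqrt(C1 + x^2)


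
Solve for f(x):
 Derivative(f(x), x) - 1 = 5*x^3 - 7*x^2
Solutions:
 f(x) = C1 + 5*x^4/4 - 7*x^3/3 + x


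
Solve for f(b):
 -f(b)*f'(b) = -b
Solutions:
 f(b) = -sqrt(C1 + b^2)
 f(b) = sqrt(C1 + b^2)


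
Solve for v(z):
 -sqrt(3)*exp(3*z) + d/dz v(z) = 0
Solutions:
 v(z) = C1 + sqrt(3)*exp(3*z)/3


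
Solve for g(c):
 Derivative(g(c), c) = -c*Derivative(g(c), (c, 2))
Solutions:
 g(c) = C1 + C2*log(c)


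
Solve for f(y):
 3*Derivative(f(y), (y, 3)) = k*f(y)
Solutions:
 f(y) = C1*exp(3^(2/3)*k^(1/3)*y/3) + C2*exp(k^(1/3)*y*(-3^(2/3) + 3*3^(1/6)*I)/6) + C3*exp(-k^(1/3)*y*(3^(2/3) + 3*3^(1/6)*I)/6)


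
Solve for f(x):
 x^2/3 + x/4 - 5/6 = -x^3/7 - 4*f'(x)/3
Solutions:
 f(x) = C1 - 3*x^4/112 - x^3/12 - 3*x^2/32 + 5*x/8


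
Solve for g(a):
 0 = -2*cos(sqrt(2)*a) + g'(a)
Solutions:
 g(a) = C1 + sqrt(2)*sin(sqrt(2)*a)


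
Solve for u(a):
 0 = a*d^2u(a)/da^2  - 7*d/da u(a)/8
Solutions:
 u(a) = C1 + C2*a^(15/8)


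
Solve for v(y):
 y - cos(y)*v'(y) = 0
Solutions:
 v(y) = C1 + Integral(y/cos(y), y)


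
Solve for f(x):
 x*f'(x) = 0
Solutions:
 f(x) = C1


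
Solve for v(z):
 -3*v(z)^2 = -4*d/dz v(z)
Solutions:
 v(z) = -4/(C1 + 3*z)


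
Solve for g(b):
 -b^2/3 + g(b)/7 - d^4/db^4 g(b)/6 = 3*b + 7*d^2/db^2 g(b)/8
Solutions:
 g(b) = C1*exp(-sqrt(14)*b*sqrt(-147 + sqrt(24297))/28) + C2*exp(sqrt(14)*b*sqrt(-147 + sqrt(24297))/28) + C3*sin(sqrt(14)*b*sqrt(147 + sqrt(24297))/28) + C4*cos(sqrt(14)*b*sqrt(147 + sqrt(24297))/28) + 7*b^2/3 + 21*b + 343/12


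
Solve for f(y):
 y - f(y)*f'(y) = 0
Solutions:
 f(y) = -sqrt(C1 + y^2)
 f(y) = sqrt(C1 + y^2)


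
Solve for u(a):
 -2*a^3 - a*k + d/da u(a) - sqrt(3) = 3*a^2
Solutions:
 u(a) = C1 + a^4/2 + a^3 + a^2*k/2 + sqrt(3)*a


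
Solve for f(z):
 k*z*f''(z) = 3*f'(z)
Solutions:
 f(z) = C1 + z^(((re(k) + 3)*re(k) + im(k)^2)/(re(k)^2 + im(k)^2))*(C2*sin(3*log(z)*Abs(im(k))/(re(k)^2 + im(k)^2)) + C3*cos(3*log(z)*im(k)/(re(k)^2 + im(k)^2)))


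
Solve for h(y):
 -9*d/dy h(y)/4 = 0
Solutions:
 h(y) = C1


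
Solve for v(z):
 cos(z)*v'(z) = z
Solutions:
 v(z) = C1 + Integral(z/cos(z), z)


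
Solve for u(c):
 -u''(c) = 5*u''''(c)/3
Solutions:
 u(c) = C1 + C2*c + C3*sin(sqrt(15)*c/5) + C4*cos(sqrt(15)*c/5)


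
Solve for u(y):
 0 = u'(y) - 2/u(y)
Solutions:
 u(y) = -sqrt(C1 + 4*y)
 u(y) = sqrt(C1 + 4*y)


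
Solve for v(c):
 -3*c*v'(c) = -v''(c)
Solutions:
 v(c) = C1 + C2*erfi(sqrt(6)*c/2)


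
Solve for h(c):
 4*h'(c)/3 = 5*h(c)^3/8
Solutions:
 h(c) = -4*sqrt(-1/(C1 + 15*c))
 h(c) = 4*sqrt(-1/(C1 + 15*c))


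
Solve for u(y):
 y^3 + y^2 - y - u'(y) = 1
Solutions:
 u(y) = C1 + y^4/4 + y^3/3 - y^2/2 - y


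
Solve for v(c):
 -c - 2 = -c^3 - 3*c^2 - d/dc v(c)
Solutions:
 v(c) = C1 - c^4/4 - c^3 + c^2/2 + 2*c


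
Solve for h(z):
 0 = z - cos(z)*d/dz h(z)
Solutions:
 h(z) = C1 + Integral(z/cos(z), z)


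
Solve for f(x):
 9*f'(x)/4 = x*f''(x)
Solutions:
 f(x) = C1 + C2*x^(13/4)


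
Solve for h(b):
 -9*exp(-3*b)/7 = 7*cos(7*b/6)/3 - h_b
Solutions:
 h(b) = C1 + 2*sin(7*b/6) - 3*exp(-3*b)/7


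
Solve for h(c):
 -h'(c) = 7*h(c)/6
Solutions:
 h(c) = C1*exp(-7*c/6)


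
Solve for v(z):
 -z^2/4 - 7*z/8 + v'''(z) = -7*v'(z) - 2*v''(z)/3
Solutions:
 v(z) = C1 + z^3/84 + 139*z^2/2352 - 265*z/12348 + (C2*sin(sqrt(62)*z/3) + C3*cos(sqrt(62)*z/3))*exp(-z/3)


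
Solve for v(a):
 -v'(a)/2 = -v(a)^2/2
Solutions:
 v(a) = -1/(C1 + a)


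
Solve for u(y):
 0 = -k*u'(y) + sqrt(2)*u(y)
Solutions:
 u(y) = C1*exp(sqrt(2)*y/k)


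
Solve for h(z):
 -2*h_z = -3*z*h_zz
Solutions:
 h(z) = C1 + C2*z^(5/3)


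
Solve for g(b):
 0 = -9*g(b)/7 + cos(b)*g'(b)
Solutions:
 g(b) = C1*(sin(b) + 1)^(9/14)/(sin(b) - 1)^(9/14)


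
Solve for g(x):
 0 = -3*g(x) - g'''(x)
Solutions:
 g(x) = C3*exp(-3^(1/3)*x) + (C1*sin(3^(5/6)*x/2) + C2*cos(3^(5/6)*x/2))*exp(3^(1/3)*x/2)


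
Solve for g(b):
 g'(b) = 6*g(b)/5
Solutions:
 g(b) = C1*exp(6*b/5)


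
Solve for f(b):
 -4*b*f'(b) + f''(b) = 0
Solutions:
 f(b) = C1 + C2*erfi(sqrt(2)*b)


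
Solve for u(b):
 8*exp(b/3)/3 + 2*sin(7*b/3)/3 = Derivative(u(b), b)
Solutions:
 u(b) = C1 + 8*exp(b/3) - 2*cos(7*b/3)/7


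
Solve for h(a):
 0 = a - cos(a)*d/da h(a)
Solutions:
 h(a) = C1 + Integral(a/cos(a), a)


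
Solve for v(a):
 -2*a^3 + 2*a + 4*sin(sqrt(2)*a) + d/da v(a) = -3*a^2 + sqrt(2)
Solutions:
 v(a) = C1 + a^4/2 - a^3 - a^2 + sqrt(2)*a + 2*sqrt(2)*cos(sqrt(2)*a)


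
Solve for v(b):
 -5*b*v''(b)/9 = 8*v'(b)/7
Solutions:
 v(b) = C1 + C2/b^(37/35)


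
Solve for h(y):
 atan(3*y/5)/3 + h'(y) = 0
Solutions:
 h(y) = C1 - y*atan(3*y/5)/3 + 5*log(9*y^2 + 25)/18


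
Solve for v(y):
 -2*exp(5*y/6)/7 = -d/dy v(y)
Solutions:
 v(y) = C1 + 12*exp(5*y/6)/35


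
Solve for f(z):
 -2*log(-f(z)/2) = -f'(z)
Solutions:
 -Integral(1/(log(-_y) - log(2)), (_y, f(z)))/2 = C1 - z


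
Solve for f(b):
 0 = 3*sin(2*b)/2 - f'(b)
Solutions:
 f(b) = C1 - 3*cos(2*b)/4


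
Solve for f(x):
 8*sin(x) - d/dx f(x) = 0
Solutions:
 f(x) = C1 - 8*cos(x)


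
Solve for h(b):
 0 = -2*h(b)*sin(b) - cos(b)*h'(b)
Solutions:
 h(b) = C1*cos(b)^2


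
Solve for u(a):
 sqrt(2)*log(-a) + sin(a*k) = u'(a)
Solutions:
 u(a) = C1 + sqrt(2)*a*(log(-a) - 1) + Piecewise((-cos(a*k)/k, Ne(k, 0)), (0, True))


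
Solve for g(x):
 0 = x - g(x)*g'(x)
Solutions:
 g(x) = -sqrt(C1 + x^2)
 g(x) = sqrt(C1 + x^2)


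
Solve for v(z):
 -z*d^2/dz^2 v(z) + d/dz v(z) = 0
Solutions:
 v(z) = C1 + C2*z^2


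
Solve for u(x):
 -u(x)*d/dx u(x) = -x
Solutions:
 u(x) = -sqrt(C1 + x^2)
 u(x) = sqrt(C1 + x^2)


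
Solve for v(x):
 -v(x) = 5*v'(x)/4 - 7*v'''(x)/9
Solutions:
 v(x) = C1*exp(-21^(1/3)*x*(5*21^(1/3)/(sqrt(4431) + 84)^(1/3) + (sqrt(4431) + 84)^(1/3))/28)*sin(3^(1/6)*7^(1/3)*x*(-3^(2/3)*(sqrt(4431) + 84)^(1/3) + 15*7^(1/3)/(sqrt(4431) + 84)^(1/3))/28) + C2*exp(-21^(1/3)*x*(5*21^(1/3)/(sqrt(4431) + 84)^(1/3) + (sqrt(4431) + 84)^(1/3))/28)*cos(3^(1/6)*7^(1/3)*x*(-3^(2/3)*(sqrt(4431) + 84)^(1/3) + 15*7^(1/3)/(sqrt(4431) + 84)^(1/3))/28) + C3*exp(21^(1/3)*x*(5*21^(1/3)/(sqrt(4431) + 84)^(1/3) + (sqrt(4431) + 84)^(1/3))/14)


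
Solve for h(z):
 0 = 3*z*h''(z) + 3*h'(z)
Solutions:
 h(z) = C1 + C2*log(z)


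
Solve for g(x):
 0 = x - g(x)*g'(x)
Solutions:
 g(x) = -sqrt(C1 + x^2)
 g(x) = sqrt(C1 + x^2)


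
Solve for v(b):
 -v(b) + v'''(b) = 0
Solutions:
 v(b) = C3*exp(b) + (C1*sin(sqrt(3)*b/2) + C2*cos(sqrt(3)*b/2))*exp(-b/2)


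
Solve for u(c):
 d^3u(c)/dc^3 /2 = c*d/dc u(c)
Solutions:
 u(c) = C1 + Integral(C2*airyai(2^(1/3)*c) + C3*airybi(2^(1/3)*c), c)


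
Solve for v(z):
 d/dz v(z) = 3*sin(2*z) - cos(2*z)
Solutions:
 v(z) = C1 - sin(2*z)/2 - 3*cos(2*z)/2


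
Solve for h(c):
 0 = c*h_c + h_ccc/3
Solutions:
 h(c) = C1 + Integral(C2*airyai(-3^(1/3)*c) + C3*airybi(-3^(1/3)*c), c)


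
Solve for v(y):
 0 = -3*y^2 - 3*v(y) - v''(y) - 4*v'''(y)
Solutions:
 v(y) = C3*exp(-y) - y^2 + (C1*sin(sqrt(39)*y/8) + C2*cos(sqrt(39)*y/8))*exp(3*y/8) + 2/3


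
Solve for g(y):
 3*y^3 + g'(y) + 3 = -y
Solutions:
 g(y) = C1 - 3*y^4/4 - y^2/2 - 3*y


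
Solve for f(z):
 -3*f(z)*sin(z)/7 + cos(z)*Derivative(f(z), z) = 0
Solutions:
 f(z) = C1/cos(z)^(3/7)


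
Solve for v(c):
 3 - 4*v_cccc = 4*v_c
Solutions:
 v(c) = C1 + C4*exp(-c) + 3*c/4 + (C2*sin(sqrt(3)*c/2) + C3*cos(sqrt(3)*c/2))*exp(c/2)


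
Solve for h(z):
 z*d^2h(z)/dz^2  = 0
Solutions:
 h(z) = C1 + C2*z


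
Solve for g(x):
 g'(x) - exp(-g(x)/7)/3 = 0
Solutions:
 g(x) = 7*log(C1 + x/21)


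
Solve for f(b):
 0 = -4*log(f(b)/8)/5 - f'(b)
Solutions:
 -5*Integral(1/(-log(_y) + 3*log(2)), (_y, f(b)))/4 = C1 - b


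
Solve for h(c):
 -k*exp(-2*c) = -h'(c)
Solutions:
 h(c) = C1 - k*exp(-2*c)/2


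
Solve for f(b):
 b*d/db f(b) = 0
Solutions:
 f(b) = C1


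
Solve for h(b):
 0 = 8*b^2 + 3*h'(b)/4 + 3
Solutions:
 h(b) = C1 - 32*b^3/9 - 4*b


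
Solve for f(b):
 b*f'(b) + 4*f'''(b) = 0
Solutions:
 f(b) = C1 + Integral(C2*airyai(-2^(1/3)*b/2) + C3*airybi(-2^(1/3)*b/2), b)


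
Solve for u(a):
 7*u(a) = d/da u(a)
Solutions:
 u(a) = C1*exp(7*a)


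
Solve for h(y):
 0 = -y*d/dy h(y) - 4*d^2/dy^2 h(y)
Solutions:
 h(y) = C1 + C2*erf(sqrt(2)*y/4)


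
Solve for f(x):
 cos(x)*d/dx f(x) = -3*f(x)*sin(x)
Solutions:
 f(x) = C1*cos(x)^3


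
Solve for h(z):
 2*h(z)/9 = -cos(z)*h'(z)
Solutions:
 h(z) = C1*(sin(z) - 1)^(1/9)/(sin(z) + 1)^(1/9)


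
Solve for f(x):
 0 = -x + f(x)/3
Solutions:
 f(x) = 3*x


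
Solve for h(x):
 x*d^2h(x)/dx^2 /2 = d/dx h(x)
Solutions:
 h(x) = C1 + C2*x^3


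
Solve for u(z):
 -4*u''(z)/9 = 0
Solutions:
 u(z) = C1 + C2*z


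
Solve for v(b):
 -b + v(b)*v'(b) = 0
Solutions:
 v(b) = -sqrt(C1 + b^2)
 v(b) = sqrt(C1 + b^2)


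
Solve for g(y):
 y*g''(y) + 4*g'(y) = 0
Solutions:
 g(y) = C1 + C2/y^3


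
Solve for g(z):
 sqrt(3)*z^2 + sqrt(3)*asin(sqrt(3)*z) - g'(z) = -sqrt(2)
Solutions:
 g(z) = C1 + sqrt(3)*z^3/3 + sqrt(2)*z + sqrt(3)*(z*asin(sqrt(3)*z) + sqrt(3)*sqrt(1 - 3*z^2)/3)


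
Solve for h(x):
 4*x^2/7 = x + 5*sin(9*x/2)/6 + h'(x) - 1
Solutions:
 h(x) = C1 + 4*x^3/21 - x^2/2 + x + 5*cos(9*x/2)/27


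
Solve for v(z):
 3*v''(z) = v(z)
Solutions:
 v(z) = C1*exp(-sqrt(3)*z/3) + C2*exp(sqrt(3)*z/3)


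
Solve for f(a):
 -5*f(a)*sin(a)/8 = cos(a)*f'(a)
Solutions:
 f(a) = C1*cos(a)^(5/8)


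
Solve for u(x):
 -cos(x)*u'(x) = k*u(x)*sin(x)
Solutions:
 u(x) = C1*exp(k*log(cos(x)))


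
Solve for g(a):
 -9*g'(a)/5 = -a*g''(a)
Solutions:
 g(a) = C1 + C2*a^(14/5)


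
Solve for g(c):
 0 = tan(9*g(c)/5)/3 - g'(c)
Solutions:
 g(c) = -5*asin(C1*exp(3*c/5))/9 + 5*pi/9
 g(c) = 5*asin(C1*exp(3*c/5))/9


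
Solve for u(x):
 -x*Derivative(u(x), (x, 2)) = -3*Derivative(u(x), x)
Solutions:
 u(x) = C1 + C2*x^4


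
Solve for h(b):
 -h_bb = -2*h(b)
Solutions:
 h(b) = C1*exp(-sqrt(2)*b) + C2*exp(sqrt(2)*b)


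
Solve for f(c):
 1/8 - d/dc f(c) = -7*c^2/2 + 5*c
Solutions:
 f(c) = C1 + 7*c^3/6 - 5*c^2/2 + c/8


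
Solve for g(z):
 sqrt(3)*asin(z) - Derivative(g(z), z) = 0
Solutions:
 g(z) = C1 + sqrt(3)*(z*asin(z) + sqrt(1 - z^2))


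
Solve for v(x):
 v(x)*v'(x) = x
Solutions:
 v(x) = -sqrt(C1 + x^2)
 v(x) = sqrt(C1 + x^2)


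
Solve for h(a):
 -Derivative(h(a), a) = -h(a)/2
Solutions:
 h(a) = C1*exp(a/2)


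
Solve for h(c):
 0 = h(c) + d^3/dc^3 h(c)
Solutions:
 h(c) = C3*exp(-c) + (C1*sin(sqrt(3)*c/2) + C2*cos(sqrt(3)*c/2))*exp(c/2)


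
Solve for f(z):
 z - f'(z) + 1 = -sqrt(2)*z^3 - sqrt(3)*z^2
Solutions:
 f(z) = C1 + sqrt(2)*z^4/4 + sqrt(3)*z^3/3 + z^2/2 + z


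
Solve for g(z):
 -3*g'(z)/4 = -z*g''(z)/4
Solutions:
 g(z) = C1 + C2*z^4


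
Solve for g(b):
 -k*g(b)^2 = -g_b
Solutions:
 g(b) = -1/(C1 + b*k)


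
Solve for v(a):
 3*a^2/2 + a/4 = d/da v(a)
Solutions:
 v(a) = C1 + a^3/2 + a^2/8


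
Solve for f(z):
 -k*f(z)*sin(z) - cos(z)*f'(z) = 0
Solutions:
 f(z) = C1*exp(k*log(cos(z)))


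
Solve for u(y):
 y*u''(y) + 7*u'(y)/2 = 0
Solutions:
 u(y) = C1 + C2/y^(5/2)


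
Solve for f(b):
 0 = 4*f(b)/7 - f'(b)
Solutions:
 f(b) = C1*exp(4*b/7)


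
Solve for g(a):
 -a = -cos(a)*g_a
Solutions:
 g(a) = C1 + Integral(a/cos(a), a)


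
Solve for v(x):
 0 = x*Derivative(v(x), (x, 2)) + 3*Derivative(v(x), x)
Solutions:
 v(x) = C1 + C2/x^2


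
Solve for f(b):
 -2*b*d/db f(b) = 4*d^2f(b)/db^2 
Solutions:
 f(b) = C1 + C2*erf(b/2)


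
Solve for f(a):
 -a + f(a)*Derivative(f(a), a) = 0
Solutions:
 f(a) = -sqrt(C1 + a^2)
 f(a) = sqrt(C1 + a^2)


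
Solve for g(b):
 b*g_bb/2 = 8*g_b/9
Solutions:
 g(b) = C1 + C2*b^(25/9)


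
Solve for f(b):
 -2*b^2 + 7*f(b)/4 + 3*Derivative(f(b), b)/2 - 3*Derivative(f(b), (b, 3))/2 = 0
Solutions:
 f(b) = C1*exp(-6^(1/3)*b*(2*6^(1/3)/(sqrt(393) + 21)^(1/3) + (sqrt(393) + 21)^(1/3))/12)*sin(2^(1/3)*3^(1/6)*b*(-3^(2/3)*(sqrt(393) + 21)^(1/3) + 6*2^(1/3)/(sqrt(393) + 21)^(1/3))/12) + C2*exp(-6^(1/3)*b*(2*6^(1/3)/(sqrt(393) + 21)^(1/3) + (sqrt(393) + 21)^(1/3))/12)*cos(2^(1/3)*3^(1/6)*b*(-3^(2/3)*(sqrt(393) + 21)^(1/3) + 6*2^(1/3)/(sqrt(393) + 21)^(1/3))/12) + C3*exp(6^(1/3)*b*(2*6^(1/3)/(sqrt(393) + 21)^(1/3) + (sqrt(393) + 21)^(1/3))/6) + 8*b^2/7 - 96*b/49 + 576/343


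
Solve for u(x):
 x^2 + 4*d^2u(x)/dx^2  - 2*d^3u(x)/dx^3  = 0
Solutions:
 u(x) = C1 + C2*x + C3*exp(2*x) - x^4/48 - x^3/24 - x^2/16


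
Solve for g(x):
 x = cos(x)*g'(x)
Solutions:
 g(x) = C1 + Integral(x/cos(x), x)


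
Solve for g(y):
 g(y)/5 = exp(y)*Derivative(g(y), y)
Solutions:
 g(y) = C1*exp(-exp(-y)/5)


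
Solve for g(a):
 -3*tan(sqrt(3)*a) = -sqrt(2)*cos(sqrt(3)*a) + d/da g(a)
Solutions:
 g(a) = C1 + sqrt(3)*log(cos(sqrt(3)*a)) + sqrt(6)*sin(sqrt(3)*a)/3


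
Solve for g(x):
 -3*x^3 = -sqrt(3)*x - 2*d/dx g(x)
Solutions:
 g(x) = C1 + 3*x^4/8 - sqrt(3)*x^2/4


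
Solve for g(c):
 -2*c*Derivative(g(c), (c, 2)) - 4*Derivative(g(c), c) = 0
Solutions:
 g(c) = C1 + C2/c


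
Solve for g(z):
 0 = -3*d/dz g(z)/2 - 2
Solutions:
 g(z) = C1 - 4*z/3


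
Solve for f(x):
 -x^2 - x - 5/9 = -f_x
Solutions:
 f(x) = C1 + x^3/3 + x^2/2 + 5*x/9


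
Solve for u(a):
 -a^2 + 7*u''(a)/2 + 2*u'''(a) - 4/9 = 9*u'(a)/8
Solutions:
 u(a) = C1 + C2*exp(a*(-7 + sqrt(85))/8) + C3*exp(-a*(7 + sqrt(85))/8) - 8*a^3/27 - 224*a^2/81 - 15136*a/729


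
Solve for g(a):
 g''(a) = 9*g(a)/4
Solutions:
 g(a) = C1*exp(-3*a/2) + C2*exp(3*a/2)


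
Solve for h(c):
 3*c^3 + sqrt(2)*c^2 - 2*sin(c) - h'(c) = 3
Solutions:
 h(c) = C1 + 3*c^4/4 + sqrt(2)*c^3/3 - 3*c + 2*cos(c)


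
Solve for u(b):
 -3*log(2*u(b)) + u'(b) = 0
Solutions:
 -Integral(1/(log(_y) + log(2)), (_y, u(b)))/3 = C1 - b


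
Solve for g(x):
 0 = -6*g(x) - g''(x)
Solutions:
 g(x) = C1*sin(sqrt(6)*x) + C2*cos(sqrt(6)*x)


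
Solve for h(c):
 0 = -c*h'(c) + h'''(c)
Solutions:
 h(c) = C1 + Integral(C2*airyai(c) + C3*airybi(c), c)


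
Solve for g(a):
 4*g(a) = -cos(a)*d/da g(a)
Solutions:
 g(a) = C1*(sin(a)^2 - 2*sin(a) + 1)/(sin(a)^2 + 2*sin(a) + 1)


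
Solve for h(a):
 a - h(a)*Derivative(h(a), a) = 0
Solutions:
 h(a) = -sqrt(C1 + a^2)
 h(a) = sqrt(C1 + a^2)


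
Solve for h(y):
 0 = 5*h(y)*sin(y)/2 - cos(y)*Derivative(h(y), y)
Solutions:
 h(y) = C1/cos(y)^(5/2)


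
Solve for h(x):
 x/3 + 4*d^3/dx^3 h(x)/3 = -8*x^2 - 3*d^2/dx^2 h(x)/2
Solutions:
 h(x) = C1 + C2*x + C3*exp(-9*x/8) - 4*x^4/9 + 125*x^3/81 - 1000*x^2/243


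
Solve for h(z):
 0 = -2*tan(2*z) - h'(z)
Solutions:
 h(z) = C1 + log(cos(2*z))


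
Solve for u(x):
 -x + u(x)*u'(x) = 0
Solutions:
 u(x) = -sqrt(C1 + x^2)
 u(x) = sqrt(C1 + x^2)


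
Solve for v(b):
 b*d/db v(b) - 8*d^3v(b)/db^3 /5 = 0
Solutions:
 v(b) = C1 + Integral(C2*airyai(5^(1/3)*b/2) + C3*airybi(5^(1/3)*b/2), b)


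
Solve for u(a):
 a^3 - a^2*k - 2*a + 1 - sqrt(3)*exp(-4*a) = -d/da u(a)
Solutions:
 u(a) = C1 - a^4/4 + a^3*k/3 + a^2 - a - sqrt(3)*exp(-4*a)/4


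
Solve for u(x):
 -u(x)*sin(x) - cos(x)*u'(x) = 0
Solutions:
 u(x) = C1*cos(x)


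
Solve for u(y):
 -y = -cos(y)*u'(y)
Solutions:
 u(y) = C1 + Integral(y/cos(y), y)


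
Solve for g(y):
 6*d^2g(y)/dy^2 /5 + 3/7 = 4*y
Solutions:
 g(y) = C1 + C2*y + 5*y^3/9 - 5*y^2/28


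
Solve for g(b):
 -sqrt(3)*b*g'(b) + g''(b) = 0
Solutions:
 g(b) = C1 + C2*erfi(sqrt(2)*3^(1/4)*b/2)


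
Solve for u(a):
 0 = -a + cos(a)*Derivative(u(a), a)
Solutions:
 u(a) = C1 + Integral(a/cos(a), a)


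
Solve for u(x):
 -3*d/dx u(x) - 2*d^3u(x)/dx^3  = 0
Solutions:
 u(x) = C1 + C2*sin(sqrt(6)*x/2) + C3*cos(sqrt(6)*x/2)


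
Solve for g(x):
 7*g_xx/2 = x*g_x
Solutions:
 g(x) = C1 + C2*erfi(sqrt(7)*x/7)


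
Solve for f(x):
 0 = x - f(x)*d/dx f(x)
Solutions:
 f(x) = -sqrt(C1 + x^2)
 f(x) = sqrt(C1 + x^2)


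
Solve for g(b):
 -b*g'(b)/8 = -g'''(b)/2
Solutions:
 g(b) = C1 + Integral(C2*airyai(2^(1/3)*b/2) + C3*airybi(2^(1/3)*b/2), b)


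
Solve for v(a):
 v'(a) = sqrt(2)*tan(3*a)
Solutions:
 v(a) = C1 - sqrt(2)*log(cos(3*a))/3


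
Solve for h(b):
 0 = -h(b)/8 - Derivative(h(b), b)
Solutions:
 h(b) = C1*exp(-b/8)


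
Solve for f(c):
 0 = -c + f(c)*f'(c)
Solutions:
 f(c) = -sqrt(C1 + c^2)
 f(c) = sqrt(C1 + c^2)


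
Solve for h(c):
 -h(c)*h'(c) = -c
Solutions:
 h(c) = -sqrt(C1 + c^2)
 h(c) = sqrt(C1 + c^2)


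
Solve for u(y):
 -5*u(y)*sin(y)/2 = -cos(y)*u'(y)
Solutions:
 u(y) = C1/cos(y)^(5/2)


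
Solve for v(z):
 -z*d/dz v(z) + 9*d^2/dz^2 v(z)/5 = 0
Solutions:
 v(z) = C1 + C2*erfi(sqrt(10)*z/6)


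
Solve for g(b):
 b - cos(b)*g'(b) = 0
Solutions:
 g(b) = C1 + Integral(b/cos(b), b)


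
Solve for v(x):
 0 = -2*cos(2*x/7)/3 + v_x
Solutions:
 v(x) = C1 + 7*sin(2*x/7)/3


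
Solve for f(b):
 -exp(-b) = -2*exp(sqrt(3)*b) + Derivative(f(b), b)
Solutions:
 f(b) = C1 + 2*sqrt(3)*exp(sqrt(3)*b)/3 + exp(-b)


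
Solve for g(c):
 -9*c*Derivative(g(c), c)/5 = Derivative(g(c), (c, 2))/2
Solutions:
 g(c) = C1 + C2*erf(3*sqrt(5)*c/5)


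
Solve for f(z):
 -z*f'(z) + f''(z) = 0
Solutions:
 f(z) = C1 + C2*erfi(sqrt(2)*z/2)


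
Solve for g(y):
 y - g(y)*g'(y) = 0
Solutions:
 g(y) = -sqrt(C1 + y^2)
 g(y) = sqrt(C1 + y^2)


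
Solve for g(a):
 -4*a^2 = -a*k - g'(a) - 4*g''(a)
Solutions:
 g(a) = C1 + C2*exp(-a/4) + 4*a^3/3 - a^2*k/2 - 16*a^2 + 4*a*k + 128*a


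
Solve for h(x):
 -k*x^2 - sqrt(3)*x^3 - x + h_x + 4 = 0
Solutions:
 h(x) = C1 + k*x^3/3 + sqrt(3)*x^4/4 + x^2/2 - 4*x


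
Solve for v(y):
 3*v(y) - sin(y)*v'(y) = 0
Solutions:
 v(y) = C1*(cos(y) - 1)^(3/2)/(cos(y) + 1)^(3/2)


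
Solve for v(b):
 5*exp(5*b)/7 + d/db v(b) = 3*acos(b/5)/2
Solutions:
 v(b) = C1 + 3*b*acos(b/5)/2 - 3*sqrt(25 - b^2)/2 - exp(5*b)/7


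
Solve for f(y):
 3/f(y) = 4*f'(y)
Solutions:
 f(y) = -sqrt(C1 + 6*y)/2
 f(y) = sqrt(C1 + 6*y)/2


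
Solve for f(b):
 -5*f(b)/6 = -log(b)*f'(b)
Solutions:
 f(b) = C1*exp(5*li(b)/6)


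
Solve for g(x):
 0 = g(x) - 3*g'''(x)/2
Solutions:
 g(x) = C3*exp(2^(1/3)*3^(2/3)*x/3) + (C1*sin(2^(1/3)*3^(1/6)*x/2) + C2*cos(2^(1/3)*3^(1/6)*x/2))*exp(-2^(1/3)*3^(2/3)*x/6)


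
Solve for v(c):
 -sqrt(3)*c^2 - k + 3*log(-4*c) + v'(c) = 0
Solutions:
 v(c) = C1 + sqrt(3)*c^3/3 + c*(k - 6*log(2) + 3) - 3*c*log(-c)


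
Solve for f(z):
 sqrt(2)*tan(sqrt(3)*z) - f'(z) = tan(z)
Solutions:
 f(z) = C1 + log(cos(z)) - sqrt(6)*log(cos(sqrt(3)*z))/3


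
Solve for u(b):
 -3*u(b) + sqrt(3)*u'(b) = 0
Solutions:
 u(b) = C1*exp(sqrt(3)*b)


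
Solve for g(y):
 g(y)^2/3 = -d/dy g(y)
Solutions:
 g(y) = 3/(C1 + y)


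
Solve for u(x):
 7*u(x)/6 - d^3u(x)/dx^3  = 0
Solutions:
 u(x) = C3*exp(6^(2/3)*7^(1/3)*x/6) + (C1*sin(2^(2/3)*3^(1/6)*7^(1/3)*x/4) + C2*cos(2^(2/3)*3^(1/6)*7^(1/3)*x/4))*exp(-6^(2/3)*7^(1/3)*x/12)


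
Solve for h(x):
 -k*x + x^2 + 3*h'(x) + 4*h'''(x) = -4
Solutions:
 h(x) = C1 + C2*sin(sqrt(3)*x/2) + C3*cos(sqrt(3)*x/2) + k*x^2/6 - x^3/9 - 4*x/9


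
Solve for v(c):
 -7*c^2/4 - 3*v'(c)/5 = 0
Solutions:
 v(c) = C1 - 35*c^3/36


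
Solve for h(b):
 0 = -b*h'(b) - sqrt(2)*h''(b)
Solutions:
 h(b) = C1 + C2*erf(2^(1/4)*b/2)


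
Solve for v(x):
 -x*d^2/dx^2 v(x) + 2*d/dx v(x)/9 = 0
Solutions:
 v(x) = C1 + C2*x^(11/9)


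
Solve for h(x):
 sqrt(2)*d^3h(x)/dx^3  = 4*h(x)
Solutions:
 h(x) = C3*exp(sqrt(2)*x) + (C1*sin(sqrt(6)*x/2) + C2*cos(sqrt(6)*x/2))*exp(-sqrt(2)*x/2)


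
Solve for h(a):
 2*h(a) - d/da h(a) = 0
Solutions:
 h(a) = C1*exp(2*a)


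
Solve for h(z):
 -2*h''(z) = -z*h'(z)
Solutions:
 h(z) = C1 + C2*erfi(z/2)


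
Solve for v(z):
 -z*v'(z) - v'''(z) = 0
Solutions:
 v(z) = C1 + Integral(C2*airyai(-z) + C3*airybi(-z), z)


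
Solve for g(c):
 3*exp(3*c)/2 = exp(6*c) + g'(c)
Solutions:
 g(c) = C1 - exp(6*c)/6 + exp(3*c)/2


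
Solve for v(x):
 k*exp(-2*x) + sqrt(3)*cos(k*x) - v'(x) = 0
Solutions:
 v(x) = C1 - k*exp(-2*x)/2 + sqrt(3)*sin(k*x)/k


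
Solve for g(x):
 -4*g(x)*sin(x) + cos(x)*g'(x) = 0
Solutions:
 g(x) = C1/cos(x)^4


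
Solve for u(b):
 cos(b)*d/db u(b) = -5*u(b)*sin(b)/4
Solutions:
 u(b) = C1*cos(b)^(5/4)


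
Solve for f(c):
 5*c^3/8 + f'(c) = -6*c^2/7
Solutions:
 f(c) = C1 - 5*c^4/32 - 2*c^3/7


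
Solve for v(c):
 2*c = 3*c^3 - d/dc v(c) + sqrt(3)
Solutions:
 v(c) = C1 + 3*c^4/4 - c^2 + sqrt(3)*c


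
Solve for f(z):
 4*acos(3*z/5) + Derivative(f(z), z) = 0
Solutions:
 f(z) = C1 - 4*z*acos(3*z/5) + 4*sqrt(25 - 9*z^2)/3


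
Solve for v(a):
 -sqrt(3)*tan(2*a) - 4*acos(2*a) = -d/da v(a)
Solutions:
 v(a) = C1 + 4*a*acos(2*a) - 2*sqrt(1 - 4*a^2) - sqrt(3)*log(cos(2*a))/2


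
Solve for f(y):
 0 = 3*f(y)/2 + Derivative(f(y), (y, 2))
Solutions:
 f(y) = C1*sin(sqrt(6)*y/2) + C2*cos(sqrt(6)*y/2)


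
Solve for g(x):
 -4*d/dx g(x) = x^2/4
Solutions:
 g(x) = C1 - x^3/48


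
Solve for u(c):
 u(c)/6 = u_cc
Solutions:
 u(c) = C1*exp(-sqrt(6)*c/6) + C2*exp(sqrt(6)*c/6)


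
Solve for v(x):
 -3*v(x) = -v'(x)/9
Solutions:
 v(x) = C1*exp(27*x)


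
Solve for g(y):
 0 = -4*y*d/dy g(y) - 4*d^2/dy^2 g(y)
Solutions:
 g(y) = C1 + C2*erf(sqrt(2)*y/2)


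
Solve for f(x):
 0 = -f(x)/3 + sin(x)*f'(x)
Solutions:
 f(x) = C1*(cos(x) - 1)^(1/6)/(cos(x) + 1)^(1/6)


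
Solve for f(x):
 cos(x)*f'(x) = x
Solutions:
 f(x) = C1 + Integral(x/cos(x), x)


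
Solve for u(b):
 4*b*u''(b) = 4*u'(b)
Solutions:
 u(b) = C1 + C2*b^2


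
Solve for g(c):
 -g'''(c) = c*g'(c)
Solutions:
 g(c) = C1 + Integral(C2*airyai(-c) + C3*airybi(-c), c)


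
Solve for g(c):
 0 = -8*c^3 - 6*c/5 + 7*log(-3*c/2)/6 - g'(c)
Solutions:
 g(c) = C1 - 2*c^4 - 3*c^2/5 + 7*c*log(-c)/6 + 7*c*(-1 - log(2) + log(3))/6


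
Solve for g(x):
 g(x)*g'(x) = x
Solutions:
 g(x) = -sqrt(C1 + x^2)
 g(x) = sqrt(C1 + x^2)


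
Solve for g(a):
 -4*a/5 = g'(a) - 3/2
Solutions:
 g(a) = C1 - 2*a^2/5 + 3*a/2


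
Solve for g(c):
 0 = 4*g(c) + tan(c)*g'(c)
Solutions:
 g(c) = C1/sin(c)^4


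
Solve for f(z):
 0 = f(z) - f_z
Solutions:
 f(z) = C1*exp(z)


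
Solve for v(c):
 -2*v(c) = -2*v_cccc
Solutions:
 v(c) = C1*exp(-c) + C2*exp(c) + C3*sin(c) + C4*cos(c)


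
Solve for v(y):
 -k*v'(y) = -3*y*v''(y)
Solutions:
 v(y) = C1 + y^(re(k)/3 + 1)*(C2*sin(log(y)*Abs(im(k))/3) + C3*cos(log(y)*im(k)/3))


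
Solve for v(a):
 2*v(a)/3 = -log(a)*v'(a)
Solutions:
 v(a) = C1*exp(-2*li(a)/3)


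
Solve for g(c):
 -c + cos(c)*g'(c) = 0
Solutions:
 g(c) = C1 + Integral(c/cos(c), c)


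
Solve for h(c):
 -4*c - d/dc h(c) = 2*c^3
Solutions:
 h(c) = C1 - c^4/2 - 2*c^2


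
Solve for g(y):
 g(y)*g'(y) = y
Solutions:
 g(y) = -sqrt(C1 + y^2)
 g(y) = sqrt(C1 + y^2)


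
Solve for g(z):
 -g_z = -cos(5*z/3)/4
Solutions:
 g(z) = C1 + 3*sin(5*z/3)/20


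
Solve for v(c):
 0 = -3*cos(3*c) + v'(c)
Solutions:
 v(c) = C1 + sin(3*c)


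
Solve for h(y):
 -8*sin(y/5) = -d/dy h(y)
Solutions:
 h(y) = C1 - 40*cos(y/5)


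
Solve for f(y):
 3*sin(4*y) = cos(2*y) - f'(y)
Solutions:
 f(y) = C1 + sin(2*y)/2 + 3*cos(4*y)/4


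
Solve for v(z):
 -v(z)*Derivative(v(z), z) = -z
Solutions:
 v(z) = -sqrt(C1 + z^2)
 v(z) = sqrt(C1 + z^2)


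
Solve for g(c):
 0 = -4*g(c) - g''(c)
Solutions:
 g(c) = C1*sin(2*c) + C2*cos(2*c)


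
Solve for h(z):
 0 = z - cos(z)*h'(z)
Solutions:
 h(z) = C1 + Integral(z/cos(z), z)


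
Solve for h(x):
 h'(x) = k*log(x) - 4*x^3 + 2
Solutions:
 h(x) = C1 + k*x*log(x) - k*x - x^4 + 2*x


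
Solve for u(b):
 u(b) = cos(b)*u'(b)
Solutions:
 u(b) = C1*sqrt(sin(b) + 1)/sqrt(sin(b) - 1)


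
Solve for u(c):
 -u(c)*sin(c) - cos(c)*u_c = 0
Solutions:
 u(c) = C1*cos(c)


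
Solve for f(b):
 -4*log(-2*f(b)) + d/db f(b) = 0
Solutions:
 -Integral(1/(log(-_y) + log(2)), (_y, f(b)))/4 = C1 - b


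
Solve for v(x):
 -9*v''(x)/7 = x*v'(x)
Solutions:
 v(x) = C1 + C2*erf(sqrt(14)*x/6)


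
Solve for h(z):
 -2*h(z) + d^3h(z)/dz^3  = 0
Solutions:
 h(z) = C3*exp(2^(1/3)*z) + (C1*sin(2^(1/3)*sqrt(3)*z/2) + C2*cos(2^(1/3)*sqrt(3)*z/2))*exp(-2^(1/3)*z/2)


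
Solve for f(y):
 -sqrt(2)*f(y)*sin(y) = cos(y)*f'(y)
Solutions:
 f(y) = C1*cos(y)^(sqrt(2))


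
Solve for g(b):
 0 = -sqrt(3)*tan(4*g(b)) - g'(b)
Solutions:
 g(b) = -asin(C1*exp(-4*sqrt(3)*b))/4 + pi/4
 g(b) = asin(C1*exp(-4*sqrt(3)*b))/4


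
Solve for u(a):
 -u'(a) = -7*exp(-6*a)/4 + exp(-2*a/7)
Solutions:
 u(a) = C1 - 7*exp(-6*a)/24 + 7*exp(-2*a/7)/2


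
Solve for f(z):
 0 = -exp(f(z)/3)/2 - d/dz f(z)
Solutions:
 f(z) = 3*log(1/(C1 + z)) + 3*log(6)


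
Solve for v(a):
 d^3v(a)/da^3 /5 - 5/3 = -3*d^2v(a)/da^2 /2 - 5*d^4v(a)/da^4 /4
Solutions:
 v(a) = C1 + C2*a + 5*a^2/9 + (C3*sin(sqrt(746)*a/25) + C4*cos(sqrt(746)*a/25))*exp(-2*a/25)


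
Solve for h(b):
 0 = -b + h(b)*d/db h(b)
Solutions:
 h(b) = -sqrt(C1 + b^2)
 h(b) = sqrt(C1 + b^2)


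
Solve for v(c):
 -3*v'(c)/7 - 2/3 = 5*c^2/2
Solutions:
 v(c) = C1 - 35*c^3/18 - 14*c/9


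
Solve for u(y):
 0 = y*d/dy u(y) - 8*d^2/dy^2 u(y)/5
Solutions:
 u(y) = C1 + C2*erfi(sqrt(5)*y/4)


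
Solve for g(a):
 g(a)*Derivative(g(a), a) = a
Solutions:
 g(a) = -sqrt(C1 + a^2)
 g(a) = sqrt(C1 + a^2)


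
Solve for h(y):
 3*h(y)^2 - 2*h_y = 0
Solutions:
 h(y) = -2/(C1 + 3*y)


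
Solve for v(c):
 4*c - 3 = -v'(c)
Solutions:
 v(c) = C1 - 2*c^2 + 3*c


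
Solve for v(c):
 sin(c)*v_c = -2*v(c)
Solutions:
 v(c) = C1*(cos(c) + 1)/(cos(c) - 1)


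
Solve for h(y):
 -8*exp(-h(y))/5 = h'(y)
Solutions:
 h(y) = log(C1 - 8*y/5)


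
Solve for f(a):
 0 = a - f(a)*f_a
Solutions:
 f(a) = -sqrt(C1 + a^2)
 f(a) = sqrt(C1 + a^2)


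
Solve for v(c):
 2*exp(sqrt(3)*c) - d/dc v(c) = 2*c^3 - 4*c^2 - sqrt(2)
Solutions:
 v(c) = C1 - c^4/2 + 4*c^3/3 + sqrt(2)*c + 2*sqrt(3)*exp(sqrt(3)*c)/3


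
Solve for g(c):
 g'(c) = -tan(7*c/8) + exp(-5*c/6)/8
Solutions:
 g(c) = C1 - 4*log(tan(7*c/8)^2 + 1)/7 - 3*exp(-5*c/6)/20


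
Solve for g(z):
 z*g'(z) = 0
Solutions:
 g(z) = C1


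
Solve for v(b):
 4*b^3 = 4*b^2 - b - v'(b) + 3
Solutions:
 v(b) = C1 - b^4 + 4*b^3/3 - b^2/2 + 3*b


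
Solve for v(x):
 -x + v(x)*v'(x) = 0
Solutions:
 v(x) = -sqrt(C1 + x^2)
 v(x) = sqrt(C1 + x^2)


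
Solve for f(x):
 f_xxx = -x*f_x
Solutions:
 f(x) = C1 + Integral(C2*airyai(-x) + C3*airybi(-x), x)


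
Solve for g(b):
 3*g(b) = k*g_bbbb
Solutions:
 g(b) = C1*exp(-3^(1/4)*b*(1/k)^(1/4)) + C2*exp(3^(1/4)*b*(1/k)^(1/4)) + C3*exp(-3^(1/4)*I*b*(1/k)^(1/4)) + C4*exp(3^(1/4)*I*b*(1/k)^(1/4))


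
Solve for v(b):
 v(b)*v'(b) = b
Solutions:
 v(b) = -sqrt(C1 + b^2)
 v(b) = sqrt(C1 + b^2)


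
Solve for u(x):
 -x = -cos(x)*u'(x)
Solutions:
 u(x) = C1 + Integral(x/cos(x), x)


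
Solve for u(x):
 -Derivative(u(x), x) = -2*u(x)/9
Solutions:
 u(x) = C1*exp(2*x/9)


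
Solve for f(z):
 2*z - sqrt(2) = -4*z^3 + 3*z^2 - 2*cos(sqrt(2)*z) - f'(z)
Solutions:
 f(z) = C1 - z^4 + z^3 - z^2 + sqrt(2)*z - sqrt(2)*sin(sqrt(2)*z)


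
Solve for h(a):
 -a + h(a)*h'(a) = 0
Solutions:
 h(a) = -sqrt(C1 + a^2)
 h(a) = sqrt(C1 + a^2)


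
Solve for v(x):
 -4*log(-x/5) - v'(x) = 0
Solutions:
 v(x) = C1 - 4*x*log(-x) + 4*x*(1 + log(5))


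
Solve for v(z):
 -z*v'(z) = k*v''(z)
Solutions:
 v(z) = C1 + C2*sqrt(k)*erf(sqrt(2)*z*sqrt(1/k)/2)


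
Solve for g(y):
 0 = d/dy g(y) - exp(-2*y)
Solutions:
 g(y) = C1 - exp(-2*y)/2


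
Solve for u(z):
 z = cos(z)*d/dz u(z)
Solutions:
 u(z) = C1 + Integral(z/cos(z), z)


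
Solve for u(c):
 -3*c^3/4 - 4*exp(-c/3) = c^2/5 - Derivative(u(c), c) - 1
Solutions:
 u(c) = C1 + 3*c^4/16 + c^3/15 - c - 12*exp(-c/3)


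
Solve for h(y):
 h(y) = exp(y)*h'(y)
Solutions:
 h(y) = C1*exp(-exp(-y))


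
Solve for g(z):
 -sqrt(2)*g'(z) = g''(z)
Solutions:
 g(z) = C1 + C2*exp(-sqrt(2)*z)


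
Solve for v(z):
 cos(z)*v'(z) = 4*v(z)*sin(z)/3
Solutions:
 v(z) = C1/cos(z)^(4/3)


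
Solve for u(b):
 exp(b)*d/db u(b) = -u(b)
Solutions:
 u(b) = C1*exp(exp(-b))


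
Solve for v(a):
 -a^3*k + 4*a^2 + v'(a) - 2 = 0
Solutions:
 v(a) = C1 + a^4*k/4 - 4*a^3/3 + 2*a
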